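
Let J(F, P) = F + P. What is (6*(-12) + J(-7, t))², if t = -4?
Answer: 6889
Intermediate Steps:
(6*(-12) + J(-7, t))² = (6*(-12) + (-7 - 4))² = (-72 - 11)² = (-83)² = 6889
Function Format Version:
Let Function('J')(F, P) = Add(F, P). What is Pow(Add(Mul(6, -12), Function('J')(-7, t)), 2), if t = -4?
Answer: 6889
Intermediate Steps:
Pow(Add(Mul(6, -12), Function('J')(-7, t)), 2) = Pow(Add(Mul(6, -12), Add(-7, -4)), 2) = Pow(Add(-72, -11), 2) = Pow(-83, 2) = 6889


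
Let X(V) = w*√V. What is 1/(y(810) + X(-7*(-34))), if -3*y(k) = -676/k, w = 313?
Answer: -205335/17210290098853 + 462058425*√238/34420580197706 ≈ 0.00020708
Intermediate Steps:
y(k) = 676/(3*k) (y(k) = -(-676)/(3*k) = 676/(3*k))
X(V) = 313*√V
1/(y(810) + X(-7*(-34))) = 1/((676/3)/810 + 313*√(-7*(-34))) = 1/((676/3)*(1/810) + 313*√238) = 1/(338/1215 + 313*√238)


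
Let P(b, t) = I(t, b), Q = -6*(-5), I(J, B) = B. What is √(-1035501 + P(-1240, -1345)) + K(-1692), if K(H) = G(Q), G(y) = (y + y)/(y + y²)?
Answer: 2/31 + I*√1036741 ≈ 0.064516 + 1018.2*I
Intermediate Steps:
Q = 30
P(b, t) = b
G(y) = 2*y/(y + y²) (G(y) = (2*y)/(y + y²) = 2*y/(y + y²))
K(H) = 2/31 (K(H) = 2/(1 + 30) = 2/31)
√(-1035501 + P(-1240, -1345)) + K(-1692) = √(-1035501 - 1240) + 2/31 = √(-1036741) + 2/31 = I*√1036741 + 2/31 = 2/31 + I*√1036741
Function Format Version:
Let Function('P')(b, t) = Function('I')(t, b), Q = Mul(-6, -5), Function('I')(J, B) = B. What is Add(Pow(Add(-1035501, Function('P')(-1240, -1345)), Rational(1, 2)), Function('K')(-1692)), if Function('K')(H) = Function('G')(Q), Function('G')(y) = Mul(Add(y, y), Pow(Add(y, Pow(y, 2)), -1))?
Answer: Add(Rational(2, 31), Mul(I, Pow(1036741, Rational(1, 2)))) ≈ Add(0.064516, Mul(1018.2, I))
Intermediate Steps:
Q = 30
Function('P')(b, t) = b
Function('G')(y) = Mul(2, y, Pow(Add(y, Pow(y, 2)), -1)) (Function('G')(y) = Mul(Mul(2, y), Pow(Add(y, Pow(y, 2)), -1)) = Mul(2, y, Pow(Add(y, Pow(y, 2)), -1)))
Function('K')(H) = Rational(2, 31) (Function('K')(H) = Mul(2, Pow(Add(1, 30), -1)) = Mul(2, Pow(31, -1)) = Mul(2, Rational(1, 31)) = Rational(2, 31))
Add(Pow(Add(-1035501, Function('P')(-1240, -1345)), Rational(1, 2)), Function('K')(-1692)) = Add(Pow(Add(-1035501, -1240), Rational(1, 2)), Rational(2, 31)) = Add(Pow(-1036741, Rational(1, 2)), Rational(2, 31)) = Add(Mul(I, Pow(1036741, Rational(1, 2))), Rational(2, 31)) = Add(Rational(2, 31), Mul(I, Pow(1036741, Rational(1, 2))))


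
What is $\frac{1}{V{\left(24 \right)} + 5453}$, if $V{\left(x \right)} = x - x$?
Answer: $\frac{1}{5453} \approx 0.00018339$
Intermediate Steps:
$V{\left(x \right)} = 0$
$\frac{1}{V{\left(24 \right)} + 5453} = \frac{1}{0 + 5453} = \frac{1}{5453}$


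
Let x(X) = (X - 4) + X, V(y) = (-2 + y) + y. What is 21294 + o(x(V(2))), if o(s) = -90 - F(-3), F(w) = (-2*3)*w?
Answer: 21186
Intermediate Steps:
F(w) = -6*w
V(y) = -2 + 2*y
x(X) = -4 + 2*X (x(X) = (-4 + X) + X = -4 + 2*X)
o(s) = -108 (o(s) = -90 - (-6)*(-3) = -90 - 1*18 = -90 - 18 = -108)
21294 + o(x(V(2))) = 21294 - 108 = 21186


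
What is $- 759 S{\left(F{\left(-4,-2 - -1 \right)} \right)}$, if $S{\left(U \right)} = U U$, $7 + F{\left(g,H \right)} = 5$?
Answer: $-3036$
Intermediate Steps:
$F{\left(g,H \right)} = -2$ ($F{\left(g,H \right)} = -7 + 5 = -2$)
$S{\left(U \right)} = U^{2}$
$- 759 S{\left(F{\left(-4,-2 - -1 \right)} \right)} = - 759 \left(-2\right)^{2} = \left(-759\right) 4 = -3036$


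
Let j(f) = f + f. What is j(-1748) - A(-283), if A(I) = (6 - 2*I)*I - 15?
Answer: 158395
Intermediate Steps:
j(f) = 2*f
A(I) = -15 + I*(6 - 2*I) (A(I) = I*(6 - 2*I) - 15 = -15 + I*(6 - 2*I))
j(-1748) - A(-283) = 2*(-1748) - (-15 - 2*(-283)² + 6*(-283)) = -3496 - (-15 - 2*80089 - 1698) = -3496 - (-15 - 160178 - 1698) = -3496 - 1*(-161891) = -3496 + 161891 = 158395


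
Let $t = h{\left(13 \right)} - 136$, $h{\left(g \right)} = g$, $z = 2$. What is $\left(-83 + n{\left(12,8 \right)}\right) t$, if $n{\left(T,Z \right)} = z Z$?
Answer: $8241$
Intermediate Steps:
$n{\left(T,Z \right)} = 2 Z$
$t = -123$ ($t = 13 - 136 = -123$)
$\left(-83 + n{\left(12,8 \right)}\right) t = \left(-83 + 2 \cdot 8\right) \left(-123\right) = \left(-83 + 16\right) \left(-123\right) = \left(-67\right) \left(-123\right) = 8241$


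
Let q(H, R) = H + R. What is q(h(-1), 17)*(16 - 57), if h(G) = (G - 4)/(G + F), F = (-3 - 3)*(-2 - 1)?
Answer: -11644/17 ≈ -684.94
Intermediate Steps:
F = 18 (F = -6*(-3) = 18)
h(G) = (-4 + G)/(18 + G) (h(G) = (G - 4)/(G + 18) = (-4 + G)/(18 + G))
q(h(-1), 17)*(16 - 57) = ((-4 - 1)/(18 - 1) + 17)*(16 - 57) = (-5/17 + 17)*(-41) = (284/17)*(-41) = -11644/17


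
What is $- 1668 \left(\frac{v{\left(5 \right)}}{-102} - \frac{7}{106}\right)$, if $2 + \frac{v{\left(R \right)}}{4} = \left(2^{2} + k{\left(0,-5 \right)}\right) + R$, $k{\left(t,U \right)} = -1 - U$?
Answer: $\frac{747542}{901} \approx 829.68$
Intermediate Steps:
$v{\left(R \right)} = 24 + 4 R$ ($v{\left(R \right)} = -8 + 4 \left(\left(2^{2} - -4\right) + R\right) = -8 + 4 \left(\left(4 + \left(-1 + 5\right)\right) + R\right) = -8 + 4 \left(\left(4 + 4\right) + R\right) = -8 + 4 \left(8 + R\right) = -8 + \left(32 + 4 R\right) = 24 + 4 R$)
$- 1668 \left(\frac{v{\left(5 \right)}}{-102} - \frac{7}{106}\right) = - 1668 \left(\frac{24 + 4 \cdot 5}{-102} - \frac{7}{106}\right) = - 1668 \left(\left(24 + 20\right) \left(- \frac{1}{102}\right) - \frac{7}{106}\right) = - 1668 \left(44 \left(- \frac{1}{102}\right) - \frac{7}{106}\right) = - 1668 \left(- \frac{22}{51} - \frac{7}{106}\right) = \left(-1668\right) \left(- \frac{2689}{5406}\right) = \frac{747542}{901}$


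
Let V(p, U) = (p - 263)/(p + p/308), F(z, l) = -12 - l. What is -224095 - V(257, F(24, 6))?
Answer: -5932018129/26471 ≈ -2.2410e+5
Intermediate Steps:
V(p, U) = 308*(-263 + p)/(309*p) (V(p, U) = (-263 + p)/(p + p*(1/308)) = (-263 + p)/(p + p/308) = (-263 + p)/((309*p/308)) = (-263 + p)*(308/(309*p)) = 308*(-263 + p)/(309*p))
-224095 - V(257, F(24, 6)) = -224095 - 308*(-263 + 257)/(309*257) = -224095 - 308*(-6)/(309*257) = -224095 - 1*(-616/26471) = -224095 + 616/26471 = -5932018129/26471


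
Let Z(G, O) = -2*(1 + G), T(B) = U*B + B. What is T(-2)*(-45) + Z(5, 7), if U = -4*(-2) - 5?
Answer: 348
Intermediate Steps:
U = 3 (U = 8 - 5 = 3)
T(B) = 4*B (T(B) = 3*B + B = 4*B)
Z(G, O) = -2 - 2*G
T(-2)*(-45) + Z(5, 7) = (4*(-2))*(-45) + (-2 - 2*5) = -8*(-45) + (-2 - 10) = 360 - 12 = 348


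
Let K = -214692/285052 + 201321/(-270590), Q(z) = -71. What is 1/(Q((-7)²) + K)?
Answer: -19283055170/1397967032563 ≈ -0.013794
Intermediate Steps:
K = -28870115493/19283055170 (K = -214692*1/285052 + 201321*(-1/270590) = -53673/71263 - 201321/270590 = -28870115493/19283055170 ≈ -1.4972)
1/(Q((-7)²) + K) = 1/(-71 - 28870115493/19283055170) = 1/(-1397967032563/19283055170) = -19283055170/1397967032563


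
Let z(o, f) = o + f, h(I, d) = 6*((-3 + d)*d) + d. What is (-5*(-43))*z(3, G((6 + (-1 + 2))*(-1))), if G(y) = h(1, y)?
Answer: 89440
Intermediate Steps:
h(I, d) = d + 6*d*(-3 + d) (h(I, d) = 6*(d*(-3 + d)) + d = 6*d*(-3 + d) + d = d + 6*d*(-3 + d))
G(y) = y*(-17 + 6*y)
z(o, f) = f + o
(-5*(-43))*z(3, G((6 + (-1 + 2))*(-1))) = (-5*(-43))*(((6 + (-1 + 2))*(-1))*(-17 + 6*((6 + (-1 + 2))*(-1))) + 3) = 215*(((6 + 1)*(-1))*(-17 + 6*((6 + 1)*(-1))) + 3) = 215*((7*(-1))*(-17 + 6*(7*(-1))) + 3) = 215*(-7*(-17 + 6*(-7)) + 3) = 215*(-7*(-17 - 42) + 3) = 215*(-7*(-59) + 3) = 215*(413 + 3) = 215*416 = 89440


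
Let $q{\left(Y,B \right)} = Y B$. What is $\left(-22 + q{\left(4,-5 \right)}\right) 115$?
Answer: $-4830$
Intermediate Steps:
$q{\left(Y,B \right)} = B Y$
$\left(-22 + q{\left(4,-5 \right)}\right) 115 = \left(-22 - 20\right) 115 = \left(-42\right) 115 = -4830$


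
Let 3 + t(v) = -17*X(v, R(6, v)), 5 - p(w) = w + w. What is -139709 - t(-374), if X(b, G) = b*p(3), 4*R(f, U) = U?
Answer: -133348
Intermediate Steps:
p(w) = 5 - 2*w (p(w) = 5 - (w + w) = 5 - 2*w)
R(f, U) = U/4
X(b, G) = -b (X(b, G) = b*(5 - 2*3) = b*(5 - 6) = b*(-1) = -b)
t(v) = -3 + 17*v (t(v) = -3 - (-17)*v = -3 + 17*v)
-139709 - t(-374) = -139709 - (-3 + 17*(-374)) = -139709 - (-3 - 6358) = -139709 - 1*(-6361) = -139709 + 6361 = -133348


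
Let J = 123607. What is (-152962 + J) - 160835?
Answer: -190190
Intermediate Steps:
(-152962 + J) - 160835 = (-152962 + 123607) - 160835 = -29355 - 160835 = -190190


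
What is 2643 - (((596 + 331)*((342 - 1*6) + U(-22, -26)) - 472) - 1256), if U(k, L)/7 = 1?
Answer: -313590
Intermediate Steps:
U(k, L) = 7 (U(k, L) = 7*1 = 7)
2643 - (((596 + 331)*((342 - 1*6) + U(-22, -26)) - 472) - 1256) = 2643 - (((596 + 331)*((342 - 1*6) + 7) - 472) - 1256) = 2643 - ((927*((342 - 6) + 7) - 472) - 1256) = 2643 - ((927*(336 + 7) - 472) - 1256) = 2643 - ((927*343 - 472) - 1256) = 2643 - ((317961 - 472) - 1256) = 2643 - (317489 - 1256) = 2643 - 1*316233 = 2643 - 316233 = -313590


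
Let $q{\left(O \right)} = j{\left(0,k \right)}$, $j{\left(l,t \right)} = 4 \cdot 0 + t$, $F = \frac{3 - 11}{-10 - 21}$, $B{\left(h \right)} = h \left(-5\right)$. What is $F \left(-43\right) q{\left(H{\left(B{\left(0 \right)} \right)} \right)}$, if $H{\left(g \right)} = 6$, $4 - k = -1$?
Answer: $- \frac{1720}{31} \approx -55.484$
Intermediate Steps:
$k = 5$ ($k = 4 - -1 = 4 + 1 = 5$)
$B{\left(h \right)} = - 5 h$
$F = \frac{8}{31}$ ($F = - \frac{8}{-31} = \left(-8\right) \left(- \frac{1}{31}\right) = \frac{8}{31} \approx 0.25806$)
$j{\left(l,t \right)} = t$ ($j{\left(l,t \right)} = 0 + t = t$)
$q{\left(O \right)} = 5$
$F \left(-43\right) q{\left(H{\left(B{\left(0 \right)} \right)} \right)} = \frac{8}{31} \left(-43\right) 5 = \left(- \frac{344}{31}\right) 5 = - \frac{1720}{31}$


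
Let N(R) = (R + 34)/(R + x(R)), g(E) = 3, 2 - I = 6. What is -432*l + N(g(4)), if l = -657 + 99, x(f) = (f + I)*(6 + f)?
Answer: 1446299/6 ≈ 2.4105e+5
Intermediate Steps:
I = -4 (I = 2 - 1*6 = 2 - 6 = -4)
x(f) = (-4 + f)*(6 + f) (x(f) = (f - 4)*(6 + f) = (-4 + f)*(6 + f))
l = -558
N(R) = (34 + R)/(-24 + R² + 3*R) (N(R) = (R + 34)/(R + (-24 + R² + 2*R)) = (34 + R)/(-24 + R² + 3*R))
-432*l + N(g(4)) = -432*(-558) + (34 + 3)/(-24 + 3² + 3*3) = 241056 + 37/(-24 + 9 + 9) = 241056 + 37/(-6) = 241056 - ⅙*37 = 241056 - 37/6 = 1446299/6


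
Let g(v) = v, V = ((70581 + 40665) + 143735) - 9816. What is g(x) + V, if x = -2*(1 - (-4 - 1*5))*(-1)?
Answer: 245185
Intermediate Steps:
V = 245165 (V = (111246 + 143735) - 9816 = 254981 - 9816 = 245165)
x = 20 (x = -2*(1 - (-4 - 5))*(-1) = -2*(1 - 1*(-9))*(-1) = -2*(1 + 9)*(-1) = -2*10*(-1) = -20*(-1) = 20)
g(x) + V = 20 + 245165 = 245185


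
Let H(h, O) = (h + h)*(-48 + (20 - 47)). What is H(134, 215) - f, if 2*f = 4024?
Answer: -22112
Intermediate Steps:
f = 2012 (f = (1/2)*4024 = 2012)
H(h, O) = -150*h (H(h, O) = (2*h)*(-48 - 27) = (2*h)*(-75) = -150*h)
H(134, 215) - f = -150*134 - 1*2012 = -20100 - 2012 = -22112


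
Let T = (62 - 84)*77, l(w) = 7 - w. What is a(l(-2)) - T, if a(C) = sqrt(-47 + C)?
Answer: 1694 + I*sqrt(38) ≈ 1694.0 + 6.1644*I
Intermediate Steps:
T = -1694 (T = -22*77 = -1694)
a(l(-2)) - T = sqrt(-47 + (7 - 1*(-2))) - 1*(-1694) = sqrt(-47 + (7 + 2)) + 1694 = sqrt(-47 + 9) + 1694 = sqrt(-38) + 1694 = I*sqrt(38) + 1694 = 1694 + I*sqrt(38)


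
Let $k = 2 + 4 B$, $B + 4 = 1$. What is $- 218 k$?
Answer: $2180$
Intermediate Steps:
$B = -3$ ($B = -4 + 1 = -3$)
$k = -10$ ($k = 2 + 4 \left(-3\right) = 2 - 12 = -10$)
$- 218 k = \left(-218\right) \left(-10\right) = 2180$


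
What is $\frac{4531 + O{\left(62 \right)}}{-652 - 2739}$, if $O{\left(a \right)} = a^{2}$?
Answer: $- \frac{8375}{3391} \approx -2.4698$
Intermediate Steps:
$\frac{4531 + O{\left(62 \right)}}{-652 - 2739} = \frac{4531 + 62^{2}}{-652 - 2739} = \frac{4531 + 3844}{-3391} = 8375 \left(- \frac{1}{3391}\right) = - \frac{8375}{3391}$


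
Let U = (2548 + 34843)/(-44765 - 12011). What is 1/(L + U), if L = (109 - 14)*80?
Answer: 56776/431460209 ≈ 0.00013159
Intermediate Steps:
U = -37391/56776 (U = 37391/(-56776) = 37391*(-1/56776) = -37391/56776 ≈ -0.65857)
L = 7600 (L = 95*80 = 7600)
1/(L + U) = 1/(7600 - 37391/56776) = 1/(431460209/56776) = 56776/431460209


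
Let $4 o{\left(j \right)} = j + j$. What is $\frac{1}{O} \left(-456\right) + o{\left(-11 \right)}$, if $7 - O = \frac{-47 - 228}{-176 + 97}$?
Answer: $- \frac{37553}{278} \approx -135.08$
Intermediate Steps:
$o{\left(j \right)} = \frac{j}{2}$ ($o{\left(j \right)} = \frac{j + j}{4} = \frac{2 j}{4} = \frac{j}{2}$)
$O = \frac{278}{79}$ ($O = 7 - \frac{-47 - 228}{-176 + 97} = 7 - - \frac{275}{-79} = 7 - \left(-275\right) \left(- \frac{1}{79}\right) = 7 - \frac{275}{79} = \frac{278}{79} \approx 3.519$)
$\frac{1}{O} \left(-456\right) + o{\left(-11 \right)} = \frac{1}{\frac{278}{79}} \left(-456\right) + \frac{1}{2} \left(-11\right) = \frac{79}{278} \left(-456\right) - \frac{11}{2} = - \frac{18012}{139} - \frac{11}{2} = - \frac{37553}{278}$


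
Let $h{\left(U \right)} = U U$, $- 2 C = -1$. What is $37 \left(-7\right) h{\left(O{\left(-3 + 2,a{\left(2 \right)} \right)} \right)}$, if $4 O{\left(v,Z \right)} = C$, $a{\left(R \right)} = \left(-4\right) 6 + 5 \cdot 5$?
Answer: $- \frac{259}{64} \approx -4.0469$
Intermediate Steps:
$C = \frac{1}{2}$ ($C = \left(- \frac{1}{2}\right) \left(-1\right) = \frac{1}{2} \approx 0.5$)
$a{\left(R \right)} = 1$ ($a{\left(R \right)} = -24 + 25 = 1$)
$O{\left(v,Z \right)} = \frac{1}{8}$ ($O{\left(v,Z \right)} = \frac{1}{4} \cdot \frac{1}{2} = \frac{1}{8}$)
$h{\left(U \right)} = U^{2}$
$37 \left(-7\right) h{\left(O{\left(-3 + 2,a{\left(2 \right)} \right)} \right)} = \frac{37 \left(-7\right)}{64} = \left(-259\right) \frac{1}{64} = - \frac{259}{64}$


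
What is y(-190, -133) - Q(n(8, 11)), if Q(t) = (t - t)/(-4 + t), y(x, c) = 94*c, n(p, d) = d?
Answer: -12502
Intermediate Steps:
Q(t) = 0 (Q(t) = 0/(-4 + t) = 0)
y(-190, -133) - Q(n(8, 11)) = 94*(-133) - 1*0 = -12502 + 0 = -12502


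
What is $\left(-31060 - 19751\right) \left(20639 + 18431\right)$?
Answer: $-1985185770$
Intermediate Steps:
$\left(-31060 - 19751\right) \left(20639 + 18431\right) = \left(-50811\right) 39070 = -1985185770$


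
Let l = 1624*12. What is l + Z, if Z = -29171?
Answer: -9683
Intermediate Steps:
l = 19488
l + Z = 19488 - 29171 = -9683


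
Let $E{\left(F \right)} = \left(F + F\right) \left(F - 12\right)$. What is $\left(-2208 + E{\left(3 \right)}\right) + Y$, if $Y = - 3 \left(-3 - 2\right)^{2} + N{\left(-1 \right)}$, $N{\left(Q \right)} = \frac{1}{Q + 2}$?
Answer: $-2336$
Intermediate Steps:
$N{\left(Q \right)} = \frac{1}{2 + Q}$
$E{\left(F \right)} = 2 F \left(-12 + F\right)$
$Y = -74$ ($Y = - 3 \left(-3 - 2\right)^{2} + \frac{1}{2 - 1} = - 3 \left(-5\right)^{2} + 1^{-1} = \left(-3\right) 25 + 1 = -75 + 1 = -74$)
$\left(-2208 + E{\left(3 \right)}\right) + Y = \left(-2208 + 2 \cdot 3 \left(-12 + 3\right)\right) - 74 = \left(-2208 + 2 \cdot 3 \left(-9\right)\right) - 74 = \left(-2208 - 54\right) - 74 = -2262 - 74 = -2336$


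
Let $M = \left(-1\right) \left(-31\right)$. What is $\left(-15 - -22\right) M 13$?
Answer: $2821$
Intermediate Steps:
$M = 31$
$\left(-15 - -22\right) M 13 = \left(-15 - -22\right) 31 \cdot 13 = \left(-15 + 22\right) 31 \cdot 13 = 7 \cdot 31 \cdot 13 = 217 \cdot 13 = 2821$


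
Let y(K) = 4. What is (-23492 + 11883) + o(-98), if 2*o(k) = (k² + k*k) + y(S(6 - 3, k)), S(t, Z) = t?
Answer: -2003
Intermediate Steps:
o(k) = 2 + k² (o(k) = ((k² + k*k) + 4)/2 = ((k² + k²) + 4)/2 = (2*k² + 4)/2 = (4 + 2*k²)/2 = 2 + k²)
(-23492 + 11883) + o(-98) = (-23492 + 11883) + (2 + (-98)²) = -11609 + (2 + 9604) = -11609 + 9606 = -2003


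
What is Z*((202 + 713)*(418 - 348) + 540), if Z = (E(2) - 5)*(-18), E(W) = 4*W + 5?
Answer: -9300960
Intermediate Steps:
E(W) = 5 + 4*W
Z = -144 (Z = ((5 + 4*2) - 5)*(-18) = ((5 + 8) - 5)*(-18) = (13 - 5)*(-18) = 8*(-18) = -144)
Z*((202 + 713)*(418 - 348) + 540) = -144*((202 + 713)*(418 - 348) + 540) = -144*(915*70 + 540) = -144*(64050 + 540) = -144*64590 = -9300960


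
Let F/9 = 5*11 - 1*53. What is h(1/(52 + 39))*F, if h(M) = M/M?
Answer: 18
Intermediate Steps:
h(M) = 1
F = 18 (F = 9*(5*11 - 1*53) = 9*(55 - 53) = 9*2 = 18)
h(1/(52 + 39))*F = 1*18 = 18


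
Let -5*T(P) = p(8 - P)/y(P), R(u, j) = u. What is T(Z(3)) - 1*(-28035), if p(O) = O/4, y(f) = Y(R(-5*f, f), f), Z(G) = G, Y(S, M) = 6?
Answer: 672839/24 ≈ 28035.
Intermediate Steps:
y(f) = 6
p(O) = O/4 (p(O) = O*(1/4) = O/4)
T(P) = -1/15 + P/120 (T(P) = -(8 - P)/4/(5*6) = -(2 - P/4)/(5*6) = -(1/3 - P/24)/5 = -1/15 + P/120)
T(Z(3)) - 1*(-28035) = (-1/15 + (1/120)*3) - 1*(-28035) = (-1/15 + 1/40) + 28035 = -1/24 + 28035 = 672839/24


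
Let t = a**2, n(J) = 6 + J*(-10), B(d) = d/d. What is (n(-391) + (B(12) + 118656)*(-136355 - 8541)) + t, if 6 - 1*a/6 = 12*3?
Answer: -17192888356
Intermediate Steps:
a = -180 (a = 36 - 72*3 = 36 - 6*36 = 36 - 216 = -180)
B(d) = 1
n(J) = 6 - 10*J
t = 32400 (t = (-180)**2 = 32400)
(n(-391) + (B(12) + 118656)*(-136355 - 8541)) + t = ((6 - 10*(-391)) + (1 + 118656)*(-136355 - 8541)) + 32400 = ((6 + 3910) + 118657*(-144896)) + 32400 = (3916 - 17192924672) + 32400 = -17192920756 + 32400 = -17192888356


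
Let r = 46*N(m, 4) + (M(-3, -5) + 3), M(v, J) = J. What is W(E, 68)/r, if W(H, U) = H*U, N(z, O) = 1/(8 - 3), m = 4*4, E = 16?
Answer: 1360/9 ≈ 151.11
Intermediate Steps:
m = 16
N(z, O) = 1/5
r = 36/5 (r = 46*(1/5) + (-5 + 3) = 46/5 - 2 = 36/5 ≈ 7.2000)
W(E, 68)/r = (16*68)/(36/5) = 1088*(5/36) = 1360/9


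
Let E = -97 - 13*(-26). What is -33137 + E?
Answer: -32896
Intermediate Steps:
E = 241 (E = -97 + 338 = 241)
-33137 + E = -33137 + 241 = -32896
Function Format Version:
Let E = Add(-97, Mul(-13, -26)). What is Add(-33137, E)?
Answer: -32896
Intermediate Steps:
E = 241 (E = Add(-97, 338) = 241)
Add(-33137, E) = Add(-33137, 241) = -32896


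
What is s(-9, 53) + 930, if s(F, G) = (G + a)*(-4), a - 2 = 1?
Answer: 706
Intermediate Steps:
a = 3 (a = 2 + 1 = 3)
s(F, G) = -12 - 4*G (s(F, G) = (G + 3)*(-4) = (3 + G)*(-4) = -12 - 4*G)
s(-9, 53) + 930 = (-12 - 4*53) + 930 = (-12 - 212) + 930 = -224 + 930 = 706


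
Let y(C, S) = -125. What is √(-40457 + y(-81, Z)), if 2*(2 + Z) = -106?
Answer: I*√40582 ≈ 201.45*I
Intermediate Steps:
Z = -55 (Z = -2 + (½)*(-106) = -2 - 53 = -55)
√(-40457 + y(-81, Z)) = √(-40457 - 125) = √(-40582) = I*√40582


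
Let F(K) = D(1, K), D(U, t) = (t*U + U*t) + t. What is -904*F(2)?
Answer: -5424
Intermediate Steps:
D(U, t) = t + 2*U*t (D(U, t) = (U*t + U*t) + t = 2*U*t + t = t + 2*U*t)
F(K) = 3*K (F(K) = K*(1 + 2*1) = K*(1 + 2) = K*3 = 3*K)
-904*F(2) = -2712*2 = -904*6 = -5424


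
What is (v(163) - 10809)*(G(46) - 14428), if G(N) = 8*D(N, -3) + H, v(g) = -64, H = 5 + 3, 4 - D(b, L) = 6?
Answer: 156962628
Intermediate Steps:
D(b, L) = -2 (D(b, L) = 4 - 1*6 = 4 - 6 = -2)
H = 8
G(N) = -8 (G(N) = 8*(-2) + 8 = -16 + 8 = -8)
(v(163) - 10809)*(G(46) - 14428) = (-64 - 10809)*(-8 - 14428) = -10873*(-14436) = 156962628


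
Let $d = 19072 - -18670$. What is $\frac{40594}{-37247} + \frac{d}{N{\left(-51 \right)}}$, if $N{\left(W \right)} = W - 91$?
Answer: $- \frac{705770311}{2644537} \approx -266.88$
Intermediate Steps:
$N{\left(W \right)} = -91 + W$ ($N{\left(W \right)} = W - 91 = -91 + W$)
$d = 37742$ ($d = 19072 + 18670 = 37742$)
$\frac{40594}{-37247} + \frac{d}{N{\left(-51 \right)}} = \frac{40594}{-37247} + \frac{37742}{-91 - 51} = 40594 \left(- \frac{1}{37247}\right) + \frac{37742}{-142} = - \frac{40594}{37247} + 37742 \left(- \frac{1}{142}\right) = - \frac{40594}{37247} - \frac{18871}{71} = - \frac{705770311}{2644537}$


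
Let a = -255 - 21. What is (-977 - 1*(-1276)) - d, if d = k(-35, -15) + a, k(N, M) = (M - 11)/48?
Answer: 13813/24 ≈ 575.54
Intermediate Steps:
a = -276
k(N, M) = -11/48 + M/48 (k(N, M) = (-11 + M)*(1/48) = -11/48 + M/48)
d = -6637/24 (d = (-11/48 + (1/48)*(-15)) - 276 = (-11/48 - 5/16) - 276 = -13/24 - 276 = -6637/24 ≈ -276.54)
(-977 - 1*(-1276)) - d = (-977 - 1*(-1276)) - 1*(-6637/24) = (-977 + 1276) + 6637/24 = 299 + 6637/24 = 13813/24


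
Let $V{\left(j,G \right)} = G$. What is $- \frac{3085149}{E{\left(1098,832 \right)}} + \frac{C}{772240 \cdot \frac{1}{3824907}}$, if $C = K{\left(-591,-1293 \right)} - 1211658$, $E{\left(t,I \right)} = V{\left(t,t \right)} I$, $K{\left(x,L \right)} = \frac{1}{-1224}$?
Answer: $- \frac{187432346503247537}{31231702320} \approx -6.0014 \cdot 10^{6}$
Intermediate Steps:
$K{\left(x,L \right)} = - \frac{1}{1224}$
$E{\left(t,I \right)} = I t$ ($E{\left(t,I \right)} = t I = I t$)
$C = - \frac{1483069393}{1224}$ ($C = - \frac{1}{1224} - 1211658 = - \frac{1483069393}{1224} \approx -1.2117 \cdot 10^{6}$)
$- \frac{3085149}{E{\left(1098,832 \right)}} + \frac{C}{772240 \cdot \frac{1}{3824907}} = - \frac{3085149}{832 \cdot 1098} - \frac{1483069393}{1224 \cdot \frac{772240}{3824907}} = - \frac{3085149}{913536} - \frac{1483069393}{1224 \cdot 772240 \cdot \frac{1}{3824907}} = \left(-3085149\right) \frac{1}{913536} - \frac{1483069393}{1224 \cdot \frac{772240}{3824907}} = - \frac{1028383}{304512} - \frac{1890867500923817}{315073920} = - \frac{187432346503247537}{31231702320}$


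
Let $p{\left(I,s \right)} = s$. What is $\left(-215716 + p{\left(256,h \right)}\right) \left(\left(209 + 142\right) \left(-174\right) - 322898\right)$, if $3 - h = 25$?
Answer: $82837351336$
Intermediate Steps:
$h = -22$ ($h = 3 - 25 = -22$)
$\left(-215716 + p{\left(256,h \right)}\right) \left(\left(209 + 142\right) \left(-174\right) - 322898\right) = \left(-215716 - 22\right) \left(\left(209 + 142\right) \left(-174\right) - 322898\right) = - 215738 \left(351 \left(-174\right) - 322898\right) = - 215738 \left(-61074 - 322898\right) = \left(-215738\right) \left(-383972\right) = 82837351336$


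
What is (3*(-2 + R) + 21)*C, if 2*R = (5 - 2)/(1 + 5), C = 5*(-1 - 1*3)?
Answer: -315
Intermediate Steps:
C = -20 (C = 5*(-1 - 3) = 5*(-4) = -20)
R = ¼ (R = ((5 - 2)/(1 + 5))/2 = (3/6)/2 = (3*(⅙))/2 = (½)*(½) = ¼ ≈ 0.25000)
(3*(-2 + R) + 21)*C = (3*(-2 + ¼) + 21)*(-20) = (3*(-7/4) + 21)*(-20) = (-21/4 + 21)*(-20) = (63/4)*(-20) = -315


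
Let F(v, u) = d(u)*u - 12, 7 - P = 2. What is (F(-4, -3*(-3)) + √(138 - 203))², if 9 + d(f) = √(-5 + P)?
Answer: (-93 + I*√65)² ≈ 8584.0 - 1499.6*I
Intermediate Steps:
P = 5 (P = 7 - 1*2 = 7 - 2 = 5)
d(f) = -9 (d(f) = -9 + √(-5 + 5) = -9 + √0 = -9 + 0 = -9)
F(v, u) = -12 - 9*u (F(v, u) = -9*u - 12 = -12 - 9*u)
(F(-4, -3*(-3)) + √(138 - 203))² = ((-12 - (-27)*(-3)) + √(138 - 203))² = ((-12 - 9*9) + √(-65))² = ((-12 - 81) + I*√65)² = (-93 + I*√65)²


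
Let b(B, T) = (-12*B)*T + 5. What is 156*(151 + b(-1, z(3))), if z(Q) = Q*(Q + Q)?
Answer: 58032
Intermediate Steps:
z(Q) = 2*Q² (z(Q) = Q*(2*Q) = 2*Q²)
b(B, T) = 5 - 12*B*T (b(B, T) = -12*B*T + 5 = 5 - 12*B*T)
156*(151 + b(-1, z(3))) = 156*(151 + (5 - 12*(-1)*2*3²)) = 156*(151 + (5 - 12*(-1)*2*9)) = 156*(151 + (5 - 12*(-1)*18)) = 156*(151 + (5 + 216)) = 156*(151 + 221) = 156*372 = 58032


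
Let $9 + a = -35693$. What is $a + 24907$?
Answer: $-10795$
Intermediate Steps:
$a = -35702$ ($a = -9 - 35693 = -35702$)
$a + 24907 = -35702 + 24907 = -10795$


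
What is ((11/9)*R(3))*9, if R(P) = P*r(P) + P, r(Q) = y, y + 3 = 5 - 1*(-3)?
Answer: 198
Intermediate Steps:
y = 5 (y = -3 + (5 - 1*(-3)) = -3 + (5 + 3) = -3 + 8 = 5)
r(Q) = 5
R(P) = 6*P (R(P) = P*5 + P = 5*P + P = 6*P)
((11/9)*R(3))*9 = ((11/9)*(6*3))*9 = ((11*(1/9))*18)*9 = ((11/9)*18)*9 = 22*9 = 198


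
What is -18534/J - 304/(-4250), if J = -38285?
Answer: 9040814/16271125 ≈ 0.55564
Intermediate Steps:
-18534/J - 304/(-4250) = -18534/(-38285) - 304/(-4250) = -18534*(-1/38285) - 304*(-1/4250) = 18534/38285 + 152/2125 = 9040814/16271125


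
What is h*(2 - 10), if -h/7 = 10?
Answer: 560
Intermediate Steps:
h = -70 (h = -7*10 = -70)
h*(2 - 10) = -70*(2 - 10) = -70*(-8) = 560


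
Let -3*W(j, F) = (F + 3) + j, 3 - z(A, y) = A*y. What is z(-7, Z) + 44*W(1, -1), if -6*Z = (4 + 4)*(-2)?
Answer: -67/3 ≈ -22.333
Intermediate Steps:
Z = 8/3 (Z = -(4 + 4)*(-2)/6 = -4*(-2)/3 = -⅙*(-16) = 8/3 ≈ 2.6667)
z(A, y) = 3 - A*y
W(j, F) = -1 - F/3 - j/3 (W(j, F) = -((F + 3) + j)/3 = -((3 + F) + j)/3 = -(3 + F + j)/3 = -1 - F/3 - j/3)
z(-7, Z) + 44*W(1, -1) = (3 - 1*(-7)*8/3) + 44*(-1 - ⅓*(-1) - ⅓*1) = (3 + 56/3) + 44*(-1 + ⅓ - ⅓) = 65/3 + 44*(-1) = 65/3 - 44 = -67/3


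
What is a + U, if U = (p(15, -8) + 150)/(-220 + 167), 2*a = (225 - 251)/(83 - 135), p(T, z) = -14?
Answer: -491/212 ≈ -2.3160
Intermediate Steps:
a = ¼ (a = ((225 - 251)/(83 - 135))/2 = (-26/(-52))/2 = (-26*(-1/52))/2 = (½)*(½) = ¼ ≈ 0.25000)
U = -136/53 (U = (-14 + 150)/(-220 + 167) = 136/(-53) = 136*(-1/53) = -136/53 ≈ -2.5660)
a + U = ¼ - 136/53 = -491/212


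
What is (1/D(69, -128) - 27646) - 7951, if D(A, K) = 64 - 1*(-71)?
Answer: -4805594/135 ≈ -35597.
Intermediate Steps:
D(A, K) = 135 (D(A, K) = 64 + 71 = 135)
(1/D(69, -128) - 27646) - 7951 = (1/135 - 27646) - 7951 = -3732209/135 - 7951 = -4805594/135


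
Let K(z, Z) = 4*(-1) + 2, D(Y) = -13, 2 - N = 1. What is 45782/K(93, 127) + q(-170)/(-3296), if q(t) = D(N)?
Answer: -75448723/3296 ≈ -22891.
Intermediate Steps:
N = 1 (N = 2 - 1*1 = 2 - 1 = 1)
K(z, Z) = -2 (K(z, Z) = -4 + 2 = -2)
q(t) = -13
45782/K(93, 127) + q(-170)/(-3296) = 45782/(-2) - 13/(-3296) = 45782*(-½) - 13*(-1/3296) = -22891 + 13/3296 = -75448723/3296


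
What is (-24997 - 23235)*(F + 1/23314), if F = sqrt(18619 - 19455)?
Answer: -24116/11657 - 96464*I*sqrt(209) ≈ -2.0688 - 1.3946e+6*I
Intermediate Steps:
F = 2*I*sqrt(209) (F = sqrt(-836) = 2*I*sqrt(209) ≈ 28.914*I)
(-24997 - 23235)*(F + 1/23314) = (-24997 - 23235)*(2*I*sqrt(209) + 1/23314) = -48232*(2*I*sqrt(209) + 1/23314) = -48232*(1/23314 + 2*I*sqrt(209)) = -24116/11657 - 96464*I*sqrt(209)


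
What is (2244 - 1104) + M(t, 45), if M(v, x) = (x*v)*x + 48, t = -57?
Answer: -114237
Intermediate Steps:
M(v, x) = 48 + v*x² (M(v, x) = (v*x)*x + 48 = v*x² + 48 = 48 + v*x²)
(2244 - 1104) + M(t, 45) = (2244 - 1104) + (48 - 57*45²) = 1140 + (48 - 57*2025) = 1140 + (48 - 115425) = 1140 - 115377 = -114237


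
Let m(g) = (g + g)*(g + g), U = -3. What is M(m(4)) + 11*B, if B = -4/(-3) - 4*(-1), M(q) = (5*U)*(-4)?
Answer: 356/3 ≈ 118.67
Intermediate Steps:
m(g) = 4*g² (m(g) = (2*g)*(2*g) = 4*g²)
M(q) = 60 (M(q) = (5*(-3))*(-4) = -15*(-4) = 60)
B = 16/3 (B = -4*(-⅓) + 4 = 4/3 + 4 = 16/3 ≈ 5.3333)
M(m(4)) + 11*B = 60 + 11*(16/3) = 60 + 176/3 = 356/3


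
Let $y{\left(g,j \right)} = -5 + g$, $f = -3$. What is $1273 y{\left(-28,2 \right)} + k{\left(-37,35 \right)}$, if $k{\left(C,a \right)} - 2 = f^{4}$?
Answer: $-41926$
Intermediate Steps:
$k{\left(C,a \right)} = 83$ ($k{\left(C,a \right)} = 2 + \left(-3\right)^{4} = 2 + 81 = 83$)
$1273 y{\left(-28,2 \right)} + k{\left(-37,35 \right)} = 1273 \left(-5 - 28\right) + 83 = 1273 \left(-33\right) + 83 = -42009 + 83 = -41926$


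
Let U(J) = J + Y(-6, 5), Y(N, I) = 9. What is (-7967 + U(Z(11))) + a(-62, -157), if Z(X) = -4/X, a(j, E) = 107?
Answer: -86365/11 ≈ -7851.4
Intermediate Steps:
U(J) = 9 + J (U(J) = J + 9 = 9 + J)
(-7967 + U(Z(11))) + a(-62, -157) = (-7967 + (9 - 4/11)) + 107 = (-7967 + 95/11) + 107 = -87542/11 + 107 = -86365/11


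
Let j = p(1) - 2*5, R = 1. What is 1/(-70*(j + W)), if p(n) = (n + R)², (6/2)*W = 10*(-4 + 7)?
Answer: -1/280 ≈ -0.0035714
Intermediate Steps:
W = 10 (W = (10*(-4 + 7))/3 = (10*3)/3 = (⅓)*30 = 10)
p(n) = (1 + n)² (p(n) = (n + 1)² = (1 + n)²)
j = -6 (j = (1 + 1)² - 2*5 = 2² - 10 = 4 - 10 = -6)
1/(-70*(j + W)) = 1/(-70*(-6 + 10)) = 1/(-70*4) = 1/(-280) = -1/280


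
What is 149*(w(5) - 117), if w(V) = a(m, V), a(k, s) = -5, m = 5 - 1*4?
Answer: -18178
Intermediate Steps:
m = 1 (m = 5 - 4 = 1)
w(V) = -5
149*(w(5) - 117) = 149*(-5 - 117) = 149*(-122) = -18178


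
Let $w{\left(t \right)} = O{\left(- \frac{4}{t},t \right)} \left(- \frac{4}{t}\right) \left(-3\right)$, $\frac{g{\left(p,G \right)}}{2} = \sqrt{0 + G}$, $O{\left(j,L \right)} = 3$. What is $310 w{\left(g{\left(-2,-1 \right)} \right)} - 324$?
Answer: $-324 - 5580 i \approx -324.0 - 5580.0 i$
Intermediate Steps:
$g{\left(p,G \right)} = 2 \sqrt{G}$ ($g{\left(p,G \right)} = 2 \sqrt{0 + G} = 2 \sqrt{G}$)
$w{\left(t \right)} = \frac{36}{t}$ ($w{\left(t \right)} = 3 \left(- \frac{4}{t}\right) \left(-3\right) = - \frac{12}{t} \left(-3\right) = \frac{36}{t}$)
$310 w{\left(g{\left(-2,-1 \right)} \right)} - 324 = 310 \frac{36}{2 \sqrt{-1}} - 324 = 310 \frac{36}{2 i} - 324 = 310 \cdot 36 \left(- \frac{i}{2}\right) - 324 = 310 \left(- 18 i\right) - 324 = - 5580 i - 324 = -324 - 5580 i$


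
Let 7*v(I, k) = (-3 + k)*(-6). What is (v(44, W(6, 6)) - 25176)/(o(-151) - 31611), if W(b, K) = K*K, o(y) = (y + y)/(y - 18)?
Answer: 29816670/37393699 ≈ 0.79737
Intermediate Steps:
o(y) = 2*y/(-18 + y) (o(y) = (2*y)/(-18 + y) = 2*y/(-18 + y))
W(b, K) = K**2
v(I, k) = 18/7 - 6*k/7 (v(I, k) = ((-3 + k)*(-6))/7 = (18 - 6*k)/7 = 18/7 - 6*k/7)
(v(44, W(6, 6)) - 25176)/(o(-151) - 31611) = ((18/7 - 6/7*6**2) - 25176)/(2*(-151)/(-18 - 151) - 31611) = ((18/7 - 6/7*36) - 25176)/(2*(-151)/(-169) - 31611) = ((18/7 - 216/7) - 25176)/(2*(-151)*(-1/169) - 31611) = (-198/7 - 25176)/(302/169 - 31611) = -176430/(7*(-5341957/169)) = -176430/7*(-169/5341957) = 29816670/37393699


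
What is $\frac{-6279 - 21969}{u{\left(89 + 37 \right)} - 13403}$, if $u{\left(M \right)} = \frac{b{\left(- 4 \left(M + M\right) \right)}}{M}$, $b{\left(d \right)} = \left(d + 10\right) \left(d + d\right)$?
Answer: $- \frac{9416}{855} \approx -11.013$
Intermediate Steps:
$b{\left(d \right)} = 2 d \left(10 + d\right)$ ($b{\left(d \right)} = \left(10 + d\right) 2 d = 2 d \left(10 + d\right)$)
$u{\left(M \right)} = -160 + 128 M$ ($u{\left(M \right)} = \frac{2 \left(- 4 \left(M + M\right)\right) \left(10 - 4 \left(M + M\right)\right)}{M} = \frac{2 \left(- 4 \cdot 2 M\right) \left(10 - 4 \cdot 2 M\right)}{M} = \frac{2 \left(- 8 M\right) \left(10 - 8 M\right)}{M} = \frac{\left(-16\right) M \left(10 - 8 M\right)}{M} = -160 + 128 M$)
$\frac{-6279 - 21969}{u{\left(89 + 37 \right)} - 13403} = \frac{-6279 - 21969}{\left(-160 + 128 \left(89 + 37\right)\right) - 13403} = - \frac{28248}{\left(-160 + 128 \cdot 126\right) - 13403} = - \frac{28248}{\left(-160 + 16128\right) - 13403} = - \frac{28248}{15968 - 13403} = - \frac{28248}{2565} = \left(-28248\right) \frac{1}{2565} = - \frac{9416}{855}$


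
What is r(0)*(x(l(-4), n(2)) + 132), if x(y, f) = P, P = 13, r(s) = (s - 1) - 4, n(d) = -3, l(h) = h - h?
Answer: -725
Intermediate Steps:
l(h) = 0
r(s) = -5 + s (r(s) = (-1 + s) - 4 = -5 + s)
x(y, f) = 13
r(0)*(x(l(-4), n(2)) + 132) = (-5 + 0)*(13 + 132) = -5*145 = -725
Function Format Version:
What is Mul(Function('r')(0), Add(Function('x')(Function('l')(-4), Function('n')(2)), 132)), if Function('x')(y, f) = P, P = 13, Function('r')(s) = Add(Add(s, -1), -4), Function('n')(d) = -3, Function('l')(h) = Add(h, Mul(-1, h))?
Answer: -725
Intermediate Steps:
Function('l')(h) = 0
Function('r')(s) = Add(-5, s) (Function('r')(s) = Add(Add(-1, s), -4) = Add(-5, s))
Function('x')(y, f) = 13
Mul(Function('r')(0), Add(Function('x')(Function('l')(-4), Function('n')(2)), 132)) = Mul(Add(-5, 0), Add(13, 132)) = Mul(-5, 145) = -725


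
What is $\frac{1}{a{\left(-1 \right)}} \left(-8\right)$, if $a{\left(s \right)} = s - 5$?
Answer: $\frac{4}{3} \approx 1.3333$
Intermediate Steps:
$a{\left(s \right)} = -5 + s$
$\frac{1}{a{\left(-1 \right)}} \left(-8\right) = \frac{1}{-5 - 1} \left(-8\right) = \frac{1}{-6} \left(-8\right) = \left(- \frac{1}{6}\right) \left(-8\right) = \frac{4}{3}$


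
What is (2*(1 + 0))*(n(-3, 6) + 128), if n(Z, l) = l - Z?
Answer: 274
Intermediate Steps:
(2*(1 + 0))*(n(-3, 6) + 128) = (2*(1 + 0))*((6 - 1*(-3)) + 128) = (2*1)*((6 + 3) + 128) = 2*(9 + 128) = 2*137 = 274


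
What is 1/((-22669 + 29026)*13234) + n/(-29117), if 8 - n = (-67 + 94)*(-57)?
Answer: -130146819169/2449570640946 ≈ -0.053130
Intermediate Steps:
n = 1547 (n = 8 - (-67 + 94)*(-57) = 8 - 27*(-57) = 8 - 1*(-1539) = 8 + 1539 = 1547)
1/((-22669 + 29026)*13234) + n/(-29117) = 1/((-22669 + 29026)*13234) + 1547/(-29117) = (1/13234)/6357 + 1547*(-1/29117) = (1/6357)*(1/13234) - 1547/29117 = 1/84128538 - 1547/29117 = -130146819169/2449570640946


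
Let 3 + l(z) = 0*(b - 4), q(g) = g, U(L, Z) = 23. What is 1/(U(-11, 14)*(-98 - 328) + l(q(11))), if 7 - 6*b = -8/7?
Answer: -1/9801 ≈ -0.00010203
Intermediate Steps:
b = 19/14 (b = 7/6 - (-4)/(3*7) = 7/6 - 1/6*(-8/7) = 7/6 + 4/21 = 19/14 ≈ 1.3571)
l(z) = -3 (l(z) = -3 + 0*(19/14 - 4) = -3 + 0*(-37/14) = -3 + 0 = -3)
1/(U(-11, 14)*(-98 - 328) + l(q(11))) = 1/(23*(-98 - 328) - 3) = 1/(23*(-426) - 3) = 1/(-9798 - 3) = 1/(-9801) = -1/9801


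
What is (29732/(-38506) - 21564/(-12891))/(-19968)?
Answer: -37255681/825977727744 ≈ -4.5105e-5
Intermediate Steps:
(29732/(-38506) - 21564/(-12891))/(-19968) = (29732*(-1/38506) - 21564*(-1/12891))*(-1/19968) = (-14866/19253 + 7188/4297)*(-1/19968) = (74511362/82730141)*(-1/19968) = -37255681/825977727744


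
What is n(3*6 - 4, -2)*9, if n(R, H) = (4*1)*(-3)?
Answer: -108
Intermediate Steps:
n(R, H) = -12 (n(R, H) = 4*(-3) = -12)
n(3*6 - 4, -2)*9 = -12*9 = -108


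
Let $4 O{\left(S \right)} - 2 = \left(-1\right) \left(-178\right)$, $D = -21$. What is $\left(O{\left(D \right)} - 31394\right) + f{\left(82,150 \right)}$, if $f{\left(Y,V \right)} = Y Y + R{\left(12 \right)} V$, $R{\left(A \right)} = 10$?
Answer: $-23125$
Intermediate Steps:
$O{\left(S \right)} = 45$ ($O{\left(S \right)} = \frac{1}{2} + \frac{\left(-1\right) \left(-178\right)}{4} = \frac{1}{2} + \frac{1}{4} \cdot 178 = \frac{1}{2} + \frac{89}{2} = 45$)
$f{\left(Y,V \right)} = Y^{2} + 10 V$ ($f{\left(Y,V \right)} = Y Y + 10 V = Y^{2} + 10 V$)
$\left(O{\left(D \right)} - 31394\right) + f{\left(82,150 \right)} = \left(45 - 31394\right) + \left(82^{2} + 10 \cdot 150\right) = -31349 + \left(6724 + 1500\right) = -31349 + 8224 = -23125$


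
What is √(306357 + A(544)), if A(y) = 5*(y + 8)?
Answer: √309117 ≈ 555.98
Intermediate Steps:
A(y) = 40 + 5*y (A(y) = 5*(8 + y) = 40 + 5*y)
√(306357 + A(544)) = √(306357 + (40 + 5*544)) = √(306357 + (40 + 2720)) = √(306357 + 2760) = √309117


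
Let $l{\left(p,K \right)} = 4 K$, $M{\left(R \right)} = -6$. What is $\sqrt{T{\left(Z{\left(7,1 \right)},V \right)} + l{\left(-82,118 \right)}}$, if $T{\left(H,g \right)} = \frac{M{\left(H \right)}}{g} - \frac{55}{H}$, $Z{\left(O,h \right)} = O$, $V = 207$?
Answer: $\frac{\sqrt{108272661}}{483} \approx 21.543$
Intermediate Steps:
$T{\left(H,g \right)} = - \frac{55}{H} - \frac{6}{g}$ ($T{\left(H,g \right)} = - \frac{6}{g} - \frac{55}{H} = - \frac{55}{H} - \frac{6}{g}$)
$\sqrt{T{\left(Z{\left(7,1 \right)},V \right)} + l{\left(-82,118 \right)}} = \sqrt{\left(- \frac{55}{7} - \frac{6}{207}\right) + 4 \cdot 118} = \sqrt{\left(\left(-55\right) \frac{1}{7} - \frac{2}{69}\right) + 472} = \sqrt{\left(- \frac{55}{7} - \frac{2}{69}\right) + 472} = \sqrt{- \frac{3809}{483} + 472} = \sqrt{\frac{224167}{483}} = \frac{\sqrt{108272661}}{483}$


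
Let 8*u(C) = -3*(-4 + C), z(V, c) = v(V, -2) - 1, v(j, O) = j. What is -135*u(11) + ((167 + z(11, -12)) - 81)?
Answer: 3603/8 ≈ 450.38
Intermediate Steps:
z(V, c) = -1 + V (z(V, c) = V - 1 = -1 + V)
u(C) = 3/2 - 3*C/8 (u(C) = (-3*(-4 + C))/8 = (12 - 3*C)/8 = 3/2 - 3*C/8)
-135*u(11) + ((167 + z(11, -12)) - 81) = -135*(3/2 - 3/8*11) + ((167 + (-1 + 11)) - 81) = -135*(3/2 - 33/8) + ((167 + 10) - 81) = -135*(-21/8) + (177 - 81) = 2835/8 + 96 = 3603/8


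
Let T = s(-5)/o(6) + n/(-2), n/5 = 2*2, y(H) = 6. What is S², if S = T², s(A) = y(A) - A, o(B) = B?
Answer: 5764801/1296 ≈ 4448.1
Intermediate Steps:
s(A) = 6 - A
n = 20 (n = 5*(2*2) = 5*4 = 20)
T = -49/6 (T = (6 - 1*(-5))/6 + 20/(-2) = (6 + 5)*(⅙) + 20*(-½) = 11*(⅙) - 10 = 11/6 - 10 = -49/6 ≈ -8.1667)
S = 2401/36 (S = (-49/6)² = 2401/36 ≈ 66.694)
S² = (2401/36)² = 5764801/1296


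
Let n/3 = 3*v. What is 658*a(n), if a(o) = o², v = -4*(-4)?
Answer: 13644288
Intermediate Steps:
v = 16
n = 144 (n = 3*(3*16) = 3*48 = 144)
658*a(n) = 658*144² = 658*20736 = 13644288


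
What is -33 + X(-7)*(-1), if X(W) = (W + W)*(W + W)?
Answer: -229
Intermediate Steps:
X(W) = 4*W² (X(W) = (2*W)*(2*W) = 4*W²)
-33 + X(-7)*(-1) = -33 + (4*(-7)²)*(-1) = -33 + (4*49)*(-1) = -33 + 196*(-1) = -33 - 196 = -229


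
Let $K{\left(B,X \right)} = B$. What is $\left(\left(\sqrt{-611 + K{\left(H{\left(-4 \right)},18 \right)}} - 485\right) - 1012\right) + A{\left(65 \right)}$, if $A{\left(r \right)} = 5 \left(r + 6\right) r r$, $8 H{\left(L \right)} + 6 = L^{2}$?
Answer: $1498378 + \frac{3 i \sqrt{271}}{2} \approx 1.4984 \cdot 10^{6} + 24.693 i$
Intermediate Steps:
$H{\left(L \right)} = - \frac{3}{4} + \frac{L^{2}}{8}$
$A{\left(r \right)} = r^{2} \left(30 + 5 r\right)$ ($A{\left(r \right)} = 5 \left(6 + r\right) r r = \left(30 + 5 r\right) r r = r \left(30 + 5 r\right) r = r^{2} \left(30 + 5 r\right)$)
$\left(\left(\sqrt{-611 + K{\left(H{\left(-4 \right)},18 \right)}} - 485\right) - 1012\right) + A{\left(65 \right)} = \left(\left(\sqrt{-611 - \left(\frac{3}{4} - \frac{\left(-4\right)^{2}}{8}\right)} - 485\right) - 1012\right) + 5 \cdot 65^{2} \left(6 + 65\right) = \left(\left(\sqrt{-611 + \left(- \frac{3}{4} + \frac{1}{8} \cdot 16\right)} - 485\right) - 1012\right) + 5 \cdot 4225 \cdot 71 = \left(\left(\sqrt{-611 + \left(- \frac{3}{4} + 2\right)} - 485\right) - 1012\right) + 1499875 = \left(\left(\sqrt{-611 + \frac{5}{4}} - 485\right) - 1012\right) + 1499875 = \left(\left(\sqrt{- \frac{2439}{4}} - 485\right) - 1012\right) + 1499875 = \left(\left(\frac{3 i \sqrt{271}}{2} - 485\right) - 1012\right) + 1499875 = \left(\left(-485 + \frac{3 i \sqrt{271}}{2}\right) - 1012\right) + 1499875 = \left(-1497 + \frac{3 i \sqrt{271}}{2}\right) + 1499875 = 1498378 + \frac{3 i \sqrt{271}}{2}$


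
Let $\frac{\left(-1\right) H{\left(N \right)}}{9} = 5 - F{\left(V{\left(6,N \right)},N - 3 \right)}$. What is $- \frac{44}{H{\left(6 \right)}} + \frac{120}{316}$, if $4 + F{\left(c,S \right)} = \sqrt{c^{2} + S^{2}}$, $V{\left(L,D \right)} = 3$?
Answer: $\frac{5366}{4977} + \frac{44 \sqrt{2}}{189} \approx 1.4074$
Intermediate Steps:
$F{\left(c,S \right)} = -4 + \sqrt{S^{2} + c^{2}}$ ($F{\left(c,S \right)} = -4 + \sqrt{c^{2} + S^{2}} = -4 + \sqrt{S^{2} + c^{2}}$)
$H{\left(N \right)} = -81 + 9 \sqrt{9 + \left(-3 + N\right)^{2}}$ ($H{\left(N \right)} = - 9 \left(5 - \left(-4 + \sqrt{\left(N - 3\right)^{2} + 3^{2}}\right)\right) = - 9 \left(5 - \left(-4 + \sqrt{\left(-3 + N\right)^{2} + 9}\right)\right) = - 9 \left(5 - \left(-4 + \sqrt{9 + \left(-3 + N\right)^{2}}\right)\right) = - 9 \left(9 - \sqrt{9 + \left(-3 + N\right)^{2}}\right) = -81 + 9 \sqrt{9 + \left(-3 + N\right)^{2}}$)
$- \frac{44}{H{\left(6 \right)}} + \frac{120}{316} = - \frac{44}{-81 + 9 \sqrt{9 + \left(-3 + 6\right)^{2}}} + \frac{120}{316} = - \frac{44}{-81 + 9 \sqrt{9 + 3^{2}}} + 120 \cdot \frac{1}{316} = - \frac{44}{-81 + 9 \sqrt{9 + 9}} + \frac{30}{79} = - \frac{44}{-81 + 9 \sqrt{18}} + \frac{30}{79} = - \frac{44}{-81 + 9 \cdot 3 \sqrt{2}} + \frac{30}{79} = - \frac{44}{-81 + 27 \sqrt{2}} + \frac{30}{79} = \frac{30}{79} - \frac{44}{-81 + 27 \sqrt{2}}$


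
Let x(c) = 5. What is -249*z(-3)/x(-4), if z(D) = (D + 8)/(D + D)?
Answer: 83/2 ≈ 41.500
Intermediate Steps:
z(D) = (8 + D)/(2*D) (z(D) = (8 + D)/((2*D)) = (8 + D)*(1/(2*D)) = (8 + D)/(2*D))
-249*z(-3)/x(-4) = -249*(½)*(8 - 3)/(-3)/5 = -249*(½)*(-⅓)*5/5 = -(-415)/(2*5) = -249*(-⅙) = 83/2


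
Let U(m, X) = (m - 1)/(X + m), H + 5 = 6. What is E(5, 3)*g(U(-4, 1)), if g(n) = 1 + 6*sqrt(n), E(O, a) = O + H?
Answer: 6 + 12*sqrt(15) ≈ 52.476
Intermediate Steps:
H = 1 (H = -5 + 6 = 1)
U(m, X) = (-1 + m)/(X + m)
E(O, a) = 1 + O (E(O, a) = O + 1 = 1 + O)
E(5, 3)*g(U(-4, 1)) = (1 + 5)*(1 + 6*sqrt((-1 - 4)/(1 - 4))) = 6*(1 + 6*sqrt(-5/(-3))) = 6*(1 + 6*sqrt(-1/3*(-5))) = 6*(1 + 6*sqrt(5/3)) = 6*(1 + 6*(sqrt(15)/3)) = 6*(1 + 2*sqrt(15)) = 6 + 12*sqrt(15)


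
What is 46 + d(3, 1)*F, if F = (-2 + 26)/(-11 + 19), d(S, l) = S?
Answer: 55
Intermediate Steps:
F = 3 (F = 24/8 = 24*(⅛) = 3)
46 + d(3, 1)*F = 46 + 3*3 = 46 + 9 = 55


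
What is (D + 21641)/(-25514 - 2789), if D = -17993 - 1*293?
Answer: -305/2573 ≈ -0.11854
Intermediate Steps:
D = -18286 (D = -17993 - 293 = -18286)
(D + 21641)/(-25514 - 2789) = (-18286 + 21641)/(-25514 - 2789) = 3355/(-28303) = 3355*(-1/28303) = -305/2573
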